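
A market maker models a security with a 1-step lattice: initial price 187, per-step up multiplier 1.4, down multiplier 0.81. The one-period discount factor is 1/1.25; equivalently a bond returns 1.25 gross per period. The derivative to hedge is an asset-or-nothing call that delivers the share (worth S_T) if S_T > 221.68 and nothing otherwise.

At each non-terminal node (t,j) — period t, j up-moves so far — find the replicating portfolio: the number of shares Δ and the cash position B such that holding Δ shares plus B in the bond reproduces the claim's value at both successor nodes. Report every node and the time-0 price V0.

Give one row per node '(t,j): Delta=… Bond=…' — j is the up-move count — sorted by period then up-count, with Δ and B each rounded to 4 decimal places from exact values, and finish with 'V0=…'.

(0,0): Delta=2.3729 Bond=-287.5363
V0=156.1925

No-arbitrage ⇒ martingale measure with p* = (R−d)/(u−d) = 0.7458.
At expiry t=1: V(1,0)=0.0000, V(1,1)=261.8000
(0,0): S=187.0000. Δ = (V_up−V_dn)/(S_up−S_dn) = (261.8000−0.0000)/(261.8000−151.4700) = 2.3729. V = [p*·261.8000 + (1−p*)·0.0000]/1.25 = 156.1925. B = V − Δ·S = -287.5363.
The time-0 hedge costs 156.1925, which is the no-arbitrage price.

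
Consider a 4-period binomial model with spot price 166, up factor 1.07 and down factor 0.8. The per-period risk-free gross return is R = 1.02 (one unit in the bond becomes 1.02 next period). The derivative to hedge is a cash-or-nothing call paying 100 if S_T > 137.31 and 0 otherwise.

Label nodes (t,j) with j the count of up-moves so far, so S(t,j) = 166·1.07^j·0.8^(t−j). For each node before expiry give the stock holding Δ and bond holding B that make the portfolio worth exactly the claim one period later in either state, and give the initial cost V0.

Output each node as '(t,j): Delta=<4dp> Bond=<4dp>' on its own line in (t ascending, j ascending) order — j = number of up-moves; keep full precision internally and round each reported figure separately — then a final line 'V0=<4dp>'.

(0,0): Delta=0.7755 Bond=-50.9873
(1,0): Delta=1.7797 Bond=-185.3717
(1,1): Delta=0.6048 Bond=-21.6969
(2,0): Delta=0.0000 Bond=0.0000
(2,1): Delta=2.0822 Bond=-232.0517
(2,2): Delta=0.3538 Bond=25.5784
(3,0): Delta=0.0000 Bond=0.0000
(3,1): Delta=0.0000 Bond=0.0000
(3,2): Delta=2.4360 Bond=-290.4866
(3,3): Delta=0.0000 Bond=98.0392
V0=77.7431

The replicating-portfolio and risk-neutral prices coincide; use p* = (1.02−0.8)/(1.07−0.8) = 0.8148 for the latter.
Payoff layer (t=4): V(4,0)=0.0000, V(4,1)=0.0000, V(4,2)=0.0000, V(4,3)=100.0000, V(4,4)=100.0000
Node (3,0) S=84.9920: V=(p*·0.0000+(1−p*)·0.0000)/1.02=0.0000; Δ=(0.0000−0.0000)/(90.9414−67.9936)=0.0000; B=V−Δ·S=0.0000
Node (3,1) S=113.6768: V=(p*·0.0000+(1−p*)·0.0000)/1.02=0.0000; Δ=(0.0000−0.0000)/(121.6342−90.9414)=0.0000; B=V−Δ·S=0.0000
Node (3,2) S=152.0427: V=(p*·100.0000+(1−p*)·0.0000)/1.02=79.8838; Δ=(100.0000−0.0000)/(162.6857−121.6342)=2.4360; B=V−Δ·S=-290.4866
Node (3,3) S=203.3571: V=(p*·100.0000+(1−p*)·100.0000)/1.02=98.0392; Δ=(100.0000−100.0000)/(217.5921−162.6857)=0.0000; B=V−Δ·S=98.0392
Node (2,0) S=106.2400: V=(p*·0.0000+(1−p*)·0.0000)/1.02=0.0000; Δ=(0.0000−0.0000)/(113.6768−84.9920)=0.0000; B=V−Δ·S=0.0000
Node (2,1) S=142.0960: V=(p*·79.8838+(1−p*)·0.0000)/1.02=63.8142; Δ=(79.8838−0.0000)/(152.0427−113.6768)=2.0822; B=V−Δ·S=-232.0517
Node (2,2) S=190.0534: V=(p*·98.0392+(1−p*)·79.8838)/1.02=92.8207; Δ=(98.0392−79.8838)/(203.3571−152.0427)=0.3538; B=V−Δ·S=25.5784
Node (1,0) S=132.8000: V=(p*·63.8142+(1−p*)·0.0000)/1.02=50.9772; Δ=(63.8142−0.0000)/(142.0960−106.2400)=1.7797; B=V−Δ·S=-185.3717
Node (1,1) S=177.6200: V=(p*·92.8207+(1−p*)·63.8142)/1.02=85.7344; Δ=(92.8207−63.8142)/(190.0534−142.0960)=0.6048; B=V−Δ·S=-21.6969
Node (0,0) S=166.0000: V=(p*·85.7344+(1−p*)·50.9772)/1.02=77.7431; Δ=(85.7344−50.9772)/(177.6200−132.8000)=0.7755; B=V−Δ·S=-50.9873
The time-0 hedge costs 77.7431, which is the no-arbitrage price.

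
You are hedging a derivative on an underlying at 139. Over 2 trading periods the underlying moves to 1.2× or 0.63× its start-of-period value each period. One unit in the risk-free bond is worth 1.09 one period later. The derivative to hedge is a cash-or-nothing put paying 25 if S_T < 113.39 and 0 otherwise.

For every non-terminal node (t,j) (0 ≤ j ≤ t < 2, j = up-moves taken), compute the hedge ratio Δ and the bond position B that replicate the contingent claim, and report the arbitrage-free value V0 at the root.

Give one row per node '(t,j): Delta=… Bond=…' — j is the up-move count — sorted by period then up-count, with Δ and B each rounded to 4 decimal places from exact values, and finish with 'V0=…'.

(0,0): Delta=-0.2336 Bond=39.8108
(1,0): Delta=0.0000 Bond=22.9358
(1,1): Delta=-0.2629 Bond=48.2859
V0=7.3378

The replicating-portfolio and risk-neutral prices coincide; use p* = (1.09−0.63)/(1.2−0.63) = 0.8070 for the latter.
At expiry t=2: V(2,0)=25.0000, V(2,1)=25.0000, V(2,2)=0.0000
Node (1,0) S=87.5700: V=(p*·25.0000+(1−p*)·25.0000)/1.09=22.9358; Δ=(25.0000−25.0000)/(105.0840−55.1691)=0.0000; B=V−Δ·S=22.9358
Node (1,1) S=166.8000: V=(p*·0.0000+(1−p*)·25.0000)/1.09=4.4262; Δ=(0.0000−25.0000)/(200.1600−105.0840)=-0.2629; B=V−Δ·S=48.2859
Node (0,0) S=139.0000: V=(p*·4.4262+(1−p*)·22.9358)/1.09=7.3378; Δ=(4.4262−22.9358)/(166.8000−87.5700)=-0.2336; B=V−Δ·S=39.8108
Each (Δ,B) replicates both successor values, so the strategy is self-financing and V0 is arbitrage-free.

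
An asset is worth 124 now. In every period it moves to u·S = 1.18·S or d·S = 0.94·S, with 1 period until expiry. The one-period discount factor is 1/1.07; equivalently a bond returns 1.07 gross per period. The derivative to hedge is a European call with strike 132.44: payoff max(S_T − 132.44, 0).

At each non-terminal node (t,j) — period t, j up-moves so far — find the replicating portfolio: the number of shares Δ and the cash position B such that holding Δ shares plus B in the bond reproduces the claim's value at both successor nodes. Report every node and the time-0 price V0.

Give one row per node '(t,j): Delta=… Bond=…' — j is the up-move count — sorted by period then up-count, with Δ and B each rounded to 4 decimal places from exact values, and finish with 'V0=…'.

Risk-neutral probability p* = (R−d)/(u−d) = (1.07−0.94)/(1.18−0.94) = 0.5417.
At expiry t=1: V(1,0)=0.0000, V(1,1)=13.8800
(0,0): S=124.0000. Δ = (V_up−V_dn)/(S_up−S_dn) = (13.8800−0.0000)/(146.3200−116.5600) = 0.4664. V = [p*·13.8800 + (1−p*)·0.0000]/1.07 = 7.0265. B = V − Δ·S = -50.8069.
Self-financing check: at every node Δ·S+B equals the discounted successor values.

(0,0): Delta=0.4664 Bond=-50.8069
V0=7.0265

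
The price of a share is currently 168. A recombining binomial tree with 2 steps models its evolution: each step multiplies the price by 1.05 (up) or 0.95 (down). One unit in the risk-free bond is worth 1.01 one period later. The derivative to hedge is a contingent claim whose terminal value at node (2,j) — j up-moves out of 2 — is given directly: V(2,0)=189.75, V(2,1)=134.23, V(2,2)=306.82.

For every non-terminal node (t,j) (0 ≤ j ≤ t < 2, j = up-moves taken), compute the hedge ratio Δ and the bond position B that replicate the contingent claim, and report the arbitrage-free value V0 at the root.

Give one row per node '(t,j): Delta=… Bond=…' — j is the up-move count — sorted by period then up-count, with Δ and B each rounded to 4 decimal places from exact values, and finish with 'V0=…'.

(0,0): Delta=4.7941 Bond=-604.2045
(1,0): Delta=-3.4787 Bond=710.0891
(1,1): Delta=9.7840 Bond=-1490.4703
V0=201.2015

Since d<R<u, set p* = (R−d)/(u−d) = 0.6000; price each node as the discounted p*-expectation of its children.
At expiry t=2: V(2,0)=189.7500, V(2,1)=134.2300, V(2,2)=306.8200
  t=1,j=0: stock 159.6000 → up 167.5800 (V=134.2300), down 151.6200 (V=189.7500). Price 154.8891; hedge Δ=-3.4787, bond B=710.0891.
  t=1,j=1: stock 176.4000 → up 185.2200 (V=306.8200), down 167.5800 (V=134.2300). Price 235.4297; hedge Δ=9.7840, bond B=-1490.4703.
  t=0,j=0: stock 168.0000 → up 176.4000 (V=235.4297), down 159.6000 (V=154.8891). Price 201.2015; hedge Δ=4.7941, bond B=-604.2045.
Each (Δ,B) replicates both successor values, so the strategy is self-financing and V0 is arbitrage-free.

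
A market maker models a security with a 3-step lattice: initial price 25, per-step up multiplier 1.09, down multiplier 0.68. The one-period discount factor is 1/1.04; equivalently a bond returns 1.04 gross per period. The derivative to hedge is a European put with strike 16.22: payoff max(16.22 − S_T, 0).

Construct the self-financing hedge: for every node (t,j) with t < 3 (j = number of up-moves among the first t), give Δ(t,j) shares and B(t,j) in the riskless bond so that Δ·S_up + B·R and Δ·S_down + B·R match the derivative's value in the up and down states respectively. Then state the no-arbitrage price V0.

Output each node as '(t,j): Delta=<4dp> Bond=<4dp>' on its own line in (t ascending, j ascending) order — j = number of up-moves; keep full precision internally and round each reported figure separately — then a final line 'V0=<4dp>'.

Risk-neutral probability p* = (R−d)/(u−d) = (1.04−0.68)/(1.09−0.68) = 0.8780.
At expiry t=3: V(3,0)=8.3592, V(3,1)=3.6196, V(3,2)=0.0000, V(3,3)=0.0000
  t=2,j=0: stock 11.5600 → up 12.6004 (V=3.6196), down 7.8608 (V=8.3592). Price 4.0362; hedge Δ=-1.0000, bond B=15.5962.
  t=2,j=1: stock 18.5300 → up 20.1977 (V=0.0000), down 12.6004 (V=3.6196). Price 0.4244; hedge Δ=-0.4764, bond B=9.2527.
  t=2,j=2: stock 29.7025 → up 32.3757 (V=0.0000), down 20.1977 (V=0.0000). Price 0.0000; hedge Δ=0.0000, bond B=0.0000.
  t=1,j=0: stock 17.0000 → up 18.5300 (V=0.4244), down 11.5600 (V=4.0362). Price 0.8316; hedge Δ=-0.5182, bond B=9.6407.
  t=1,j=1: stock 27.2500 → up 29.7025 (V=0.0000), down 18.5300 (V=0.4244). Price 0.0498; hedge Δ=-0.0380, bond B=1.0850.
  t=0,j=0: stock 25.0000 → up 27.2500 (V=0.0498), down 17.0000 (V=0.8316). Price 0.1395; hedge Δ=-0.0763, bond B=2.0465.
The time-0 hedge costs 0.1395, which is the no-arbitrage price.

(0,0): Delta=-0.0763 Bond=2.0465
(1,0): Delta=-0.5182 Bond=9.6407
(1,1): Delta=-0.0380 Bond=1.0850
(2,0): Delta=-1.0000 Bond=15.5962
(2,1): Delta=-0.4764 Bond=9.2527
(2,2): Delta=0.0000 Bond=0.0000
V0=0.1395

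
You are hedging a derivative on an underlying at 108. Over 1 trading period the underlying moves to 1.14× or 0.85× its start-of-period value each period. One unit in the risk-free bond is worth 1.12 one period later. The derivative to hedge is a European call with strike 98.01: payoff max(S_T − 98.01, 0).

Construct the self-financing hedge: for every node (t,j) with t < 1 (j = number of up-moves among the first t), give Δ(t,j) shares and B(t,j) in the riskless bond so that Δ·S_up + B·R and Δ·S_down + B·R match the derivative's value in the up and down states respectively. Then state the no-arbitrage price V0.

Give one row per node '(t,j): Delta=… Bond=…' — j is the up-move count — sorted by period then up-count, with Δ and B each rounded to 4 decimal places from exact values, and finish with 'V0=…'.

Under the risk-neutral measure, an up-move has probability p* = (R−d)/(u−d) = 0.9310 and values discount at R = 1.12.
At expiry t=1: V(1,0)=0.0000, V(1,1)=25.1100
(0,0): S=108.0000. Δ = (V_up−V_dn)/(S_up−S_dn) = (25.1100−0.0000)/(123.1200−91.8000) = 0.8017. V = [p*·25.1100 + (1−p*)·0.0000]/1.12 = 20.8735. B = V − Δ·S = -65.7127.
Each (Δ,B) replicates both successor values, so the strategy is self-financing and V0 is arbitrage-free.

(0,0): Delta=0.8017 Bond=-65.7127
V0=20.8735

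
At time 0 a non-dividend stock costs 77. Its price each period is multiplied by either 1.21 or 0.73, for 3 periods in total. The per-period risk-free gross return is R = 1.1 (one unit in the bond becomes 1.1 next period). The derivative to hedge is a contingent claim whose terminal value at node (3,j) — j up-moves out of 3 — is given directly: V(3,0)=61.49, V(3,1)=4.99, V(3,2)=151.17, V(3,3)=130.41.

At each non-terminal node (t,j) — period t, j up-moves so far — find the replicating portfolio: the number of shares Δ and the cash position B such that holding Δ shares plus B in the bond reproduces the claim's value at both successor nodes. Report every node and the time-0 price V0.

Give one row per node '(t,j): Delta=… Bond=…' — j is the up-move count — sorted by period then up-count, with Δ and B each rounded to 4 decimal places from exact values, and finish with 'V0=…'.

(0,0): Delta=0.8126 Bond=29.7099
(1,0): Delta=3.3604 Bond=-110.5278
(1,1): Delta=0.3557 Bond=75.2564
(2,0): Delta=-2.8686 Bond=134.0155
(2,1): Delta=4.4776 Bond=-197.5686
(2,2): Delta=-0.3836 Bond=166.1295
V0=92.2834

No-arbitrage ⇒ martingale measure with p* = (R−d)/(u−d) = 0.7708.
Terminal values V(3,·): V(3,0)=61.4900, V(3,1)=4.9900, V(3,2)=151.1700, V(3,3)=130.4100
  t=2,j=0: stock 41.0333 → up 49.6503 (V=4.9900), down 29.9543 (V=61.4900). Price 16.3072; hedge Δ=-2.8686, bond B=134.0155.
  t=2,j=1: stock 68.0141 → up 82.2971 (V=151.1700), down 49.6503 (V=4.9900). Price 106.9731; hedge Δ=4.4776, bond B=-197.5686.
  t=2,j=2: stock 112.7357 → up 136.4102 (V=130.4100), down 82.2971 (V=151.1700). Price 122.8795; hedge Δ=-0.3836, bond B=166.1295.
  t=1,j=0: stock 56.2100 → up 68.0141 (V=106.9731), down 41.0333 (V=16.3072). Price 78.3595; hedge Δ=3.3604, bond B=-110.5278.
  t=1,j=1: stock 93.1700 → up 112.7357 (V=122.8795), down 68.0141 (V=106.9731). Price 108.3948; hedge Δ=0.3557, bond B=75.2564.
  t=0,j=0: stock 77.0000 → up 93.1700 (V=108.3948), down 56.2100 (V=78.3595). Price 92.2834; hedge Δ=0.8126, bond B=29.7099.
Root portfolio cost Δ·77+B reproduces V0=92.2834.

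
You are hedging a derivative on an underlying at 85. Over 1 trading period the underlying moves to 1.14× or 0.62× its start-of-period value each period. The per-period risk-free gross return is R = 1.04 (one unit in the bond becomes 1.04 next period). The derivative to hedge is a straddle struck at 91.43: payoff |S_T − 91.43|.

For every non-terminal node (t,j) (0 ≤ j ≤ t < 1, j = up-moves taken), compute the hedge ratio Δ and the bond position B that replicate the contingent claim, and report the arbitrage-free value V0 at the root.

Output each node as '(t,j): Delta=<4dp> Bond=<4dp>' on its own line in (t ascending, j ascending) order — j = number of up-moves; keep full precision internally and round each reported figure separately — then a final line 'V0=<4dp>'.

Since d<R<u, set p* = (R−d)/(u−d) = 0.8077; price each node as the discounted p*-expectation of its children.
Terminal values V(1,·): V(1,0)=38.7300, V(1,1)=5.4700
  t=0,j=0: stock 85.0000 → up 96.9000 (V=5.4700), down 52.7000 (V=38.7300). Price 11.4098; hedge Δ=-0.7525, bond B=75.3713.
Each (Δ,B) replicates both successor values, so the strategy is self-financing and V0 is arbitrage-free.

(0,0): Delta=-0.7525 Bond=75.3713
V0=11.4098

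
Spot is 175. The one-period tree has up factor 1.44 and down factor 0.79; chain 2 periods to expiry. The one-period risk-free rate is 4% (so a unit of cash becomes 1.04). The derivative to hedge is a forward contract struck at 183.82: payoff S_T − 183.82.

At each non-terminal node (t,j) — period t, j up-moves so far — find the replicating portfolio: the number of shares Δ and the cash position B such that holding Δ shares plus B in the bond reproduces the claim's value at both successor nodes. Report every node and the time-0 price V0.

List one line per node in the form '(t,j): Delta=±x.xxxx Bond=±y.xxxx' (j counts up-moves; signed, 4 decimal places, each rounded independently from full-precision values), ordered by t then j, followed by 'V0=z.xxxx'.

The replicating-portfolio and risk-neutral prices coincide; use p* = (1.04−0.79)/(1.44−0.79) = 0.3846 for the latter.
Terminal payoffs: V(2,0)=-74.6025, V(2,1)=15.2600, V(2,2)=179.0600
(1,0): S=138.2500. Δ = (V_up−V_dn)/(S_up−S_dn) = (15.2600−-74.6025)/(199.0800−109.2175) = 1.0000. V = [p*·15.2600 + (1−p*)·-74.6025]/1.04 = -38.5000. B = V − Δ·S = -176.7500.
(1,1): S=252.0000. Δ = (V_up−V_dn)/(S_up−S_dn) = (179.0600−15.2600)/(362.8800−199.0800) = 1.0000. V = [p*·179.0600 + (1−p*)·15.2600]/1.04 = 75.2500. B = V − Δ·S = -176.7500.
(0,0): S=175.0000. Δ = (V_up−V_dn)/(S_up−S_dn) = (75.2500−-38.5000)/(252.0000−138.2500) = 1.0000. V = [p*·75.2500 + (1−p*)·-38.5000]/1.04 = 5.0481. B = V − Δ·S = -169.9519.
Self-financing check: at every node Δ·S+B equals the discounted successor values.

(0,0): Delta=1.0000 Bond=-169.9519
(1,0): Delta=1.0000 Bond=-176.7500
(1,1): Delta=1.0000 Bond=-176.7500
V0=5.0481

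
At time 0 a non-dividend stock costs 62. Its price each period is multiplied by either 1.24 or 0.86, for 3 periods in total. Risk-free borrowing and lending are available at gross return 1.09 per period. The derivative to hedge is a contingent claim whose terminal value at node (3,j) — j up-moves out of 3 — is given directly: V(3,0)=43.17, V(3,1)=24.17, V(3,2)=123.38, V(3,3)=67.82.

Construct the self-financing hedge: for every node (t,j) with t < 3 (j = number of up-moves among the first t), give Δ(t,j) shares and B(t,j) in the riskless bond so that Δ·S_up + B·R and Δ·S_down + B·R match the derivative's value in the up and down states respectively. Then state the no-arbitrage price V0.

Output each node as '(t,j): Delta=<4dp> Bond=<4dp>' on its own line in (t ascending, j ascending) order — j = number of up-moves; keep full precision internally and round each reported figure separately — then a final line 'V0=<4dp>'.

(0,0): Delta=0.8607 Bond=6.9124
(1,0): Delta=2.3793 Bond=-73.4406
(1,1): Delta=0.1738 Bond=60.3444
(2,0): Delta=-1.0904 Bond=79.0550
(2,1): Delta=3.9488 Bond=-183.8146
(2,2): Delta=-1.5337 Bond=228.5514
V0=60.2746

No-arbitrage ⇒ martingale measure with p* = (R−d)/(u−d) = 0.6053.
Terminal payoffs: V(3,0)=43.1700, V(3,1)=24.1700, V(3,2)=123.3800, V(3,3)=67.8200
  t=2,j=0: stock 45.8552 → up 56.8604 (V=24.1700), down 39.4355 (V=43.1700). Price 29.0550; hedge Δ=-1.0904, bond B=79.0550.
  t=2,j=1: stock 66.1168 → up 81.9848 (V=123.3800), down 56.8604 (V=24.1700). Price 77.2644; hedge Δ=3.9488, bond B=-183.8146.
  t=2,j=2: stock 95.3312 → up 118.2107 (V=67.8200), down 81.9848 (V=123.3800). Price 82.3409; hedge Δ=-1.5337, bond B=228.5514.
  t=1,j=0: stock 53.3200 → up 66.1168 (V=77.2644), down 45.8552 (V=29.0550). Price 53.4260; hedge Δ=2.3793, bond B=-73.4406.
  t=1,j=1: stock 76.8800 → up 95.3312 (V=82.3409), down 66.1168 (V=77.2644). Price 73.7037; hedge Δ=0.1738, bond B=60.3444.
  t=0,j=0: stock 62.0000 → up 76.8800 (V=73.7037), down 53.3200 (V=53.4260). Price 60.2746; hedge Δ=0.8607, bond B=6.9124.
Self-financing check: at every node Δ·S+B equals the discounted successor values.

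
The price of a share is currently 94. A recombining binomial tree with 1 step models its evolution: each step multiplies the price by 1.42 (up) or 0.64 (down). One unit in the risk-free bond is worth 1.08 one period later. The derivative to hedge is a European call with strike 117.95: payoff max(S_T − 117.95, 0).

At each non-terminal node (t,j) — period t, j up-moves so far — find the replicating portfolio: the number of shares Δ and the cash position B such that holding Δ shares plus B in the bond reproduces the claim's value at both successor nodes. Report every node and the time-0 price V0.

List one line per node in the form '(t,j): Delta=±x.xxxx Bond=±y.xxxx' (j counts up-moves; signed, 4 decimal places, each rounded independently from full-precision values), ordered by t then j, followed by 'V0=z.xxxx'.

(0,0): Delta=0.2118 Bond=-11.7987
V0=8.1116

The replicating-portfolio and risk-neutral prices coincide; use p* = (1.08−0.64)/(1.42−0.64) = 0.5641 for the latter.
Terminal payoffs: V(1,0)=0.0000, V(1,1)=15.5300
(0,0): S=94.0000. Δ = (V_up−V_dn)/(S_up−S_dn) = (15.5300−0.0000)/(133.4800−60.1600) = 0.2118. V = [p*·15.5300 + (1−p*)·0.0000]/1.08 = 8.1116. B = V − Δ·S = -11.7987.
The time-0 hedge costs 8.1116, which is the no-arbitrage price.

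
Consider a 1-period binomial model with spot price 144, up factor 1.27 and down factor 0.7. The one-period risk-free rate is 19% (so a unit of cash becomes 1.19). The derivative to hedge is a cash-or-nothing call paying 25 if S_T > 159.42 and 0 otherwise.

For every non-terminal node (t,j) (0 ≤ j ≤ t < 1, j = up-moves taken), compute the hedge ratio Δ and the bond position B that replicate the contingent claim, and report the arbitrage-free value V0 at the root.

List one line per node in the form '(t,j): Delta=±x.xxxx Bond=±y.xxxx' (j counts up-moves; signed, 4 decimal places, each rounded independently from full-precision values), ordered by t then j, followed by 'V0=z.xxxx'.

(0,0): Delta=0.3046 Bond=-25.7998
V0=18.0599

No-arbitrage ⇒ martingale measure with p* = (R−d)/(u−d) = 0.8596.
Payoff layer (t=1): V(1,0)=0.0000, V(1,1)=25.0000
Node (0,0) S=144.0000: V=(p*·25.0000+(1−p*)·0.0000)/1.19=18.0599; Δ=(25.0000−0.0000)/(182.8800−100.8000)=0.3046; B=V−Δ·S=-25.7998
Root portfolio cost Δ·144+B reproduces V0=18.0599.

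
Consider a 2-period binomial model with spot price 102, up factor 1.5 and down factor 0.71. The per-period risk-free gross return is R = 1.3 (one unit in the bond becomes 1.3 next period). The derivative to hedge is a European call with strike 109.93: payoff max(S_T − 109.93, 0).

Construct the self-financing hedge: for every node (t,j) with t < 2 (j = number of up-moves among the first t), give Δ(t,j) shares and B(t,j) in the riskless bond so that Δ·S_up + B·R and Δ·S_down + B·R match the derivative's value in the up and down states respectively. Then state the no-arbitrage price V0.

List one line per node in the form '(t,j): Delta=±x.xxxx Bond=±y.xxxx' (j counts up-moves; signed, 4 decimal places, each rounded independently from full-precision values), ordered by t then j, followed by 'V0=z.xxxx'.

Risk-neutral probability p* = (R−d)/(u−d) = (1.3−0.71)/(1.5−0.71) = 0.7468.
Terminal payoffs: V(2,0)=0.0000, V(2,1)=0.0000, V(2,2)=119.5700
Node (1,0) S=72.4200: V=(p*·0.0000+(1−p*)·0.0000)/1.3=0.0000; Δ=(0.0000−0.0000)/(108.6300−51.4182)=0.0000; B=V−Δ·S=0.0000
Node (1,1) S=153.0000: V=(p*·119.5700+(1−p*)·0.0000)/1.3=68.6916; Δ=(119.5700−0.0000)/(229.5000−108.6300)=0.9892; B=V−Δ·S=-82.6628
Node (0,0) S=102.0000: V=(p*·68.6916+(1−p*)·0.0000)/1.3=39.4626; Δ=(68.6916−0.0000)/(153.0000−72.4200)=0.8525; B=V−Δ·S=-47.4889
The time-0 hedge costs 39.4626, which is the no-arbitrage price.

(0,0): Delta=0.8525 Bond=-47.4889
(1,0): Delta=0.0000 Bond=0.0000
(1,1): Delta=0.9892 Bond=-82.6628
V0=39.4626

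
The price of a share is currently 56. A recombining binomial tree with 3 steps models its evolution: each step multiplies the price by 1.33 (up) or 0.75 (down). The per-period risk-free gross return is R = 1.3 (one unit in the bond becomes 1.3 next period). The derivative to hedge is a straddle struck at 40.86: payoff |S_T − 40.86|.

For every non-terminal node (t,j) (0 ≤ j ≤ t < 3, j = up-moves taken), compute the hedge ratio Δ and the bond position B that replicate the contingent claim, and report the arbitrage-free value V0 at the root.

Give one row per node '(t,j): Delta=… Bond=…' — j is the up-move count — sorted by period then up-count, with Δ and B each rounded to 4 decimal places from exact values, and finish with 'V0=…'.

Under the risk-neutral measure, an up-move has probability p* = (R−d)/(u−d) = 0.9483 and values discount at R = 1.3.
At expiry t=3: V(3,0)=17.2350, V(3,1)=1.0350, V(3,2)=33.4338, V(3,3)=90.8877
Node (2,0) S=31.5000: V=(p*·1.0350+(1−p*)·17.2350)/1.3=1.4407; Δ=(1.0350−17.2350)/(41.8950−23.6250)=-0.8867; B=V−Δ·S=29.3718
Node (2,1) S=55.8600: V=(p*·33.4338+(1−p*)·1.0350)/1.3=24.4292; Δ=(33.4338−1.0350)/(74.2938−41.8950)=1.0000; B=V−Δ·S=-31.4308
Node (2,2) S=99.0584: V=(p*·90.8877+(1−p*)·33.4338)/1.3=67.6276; Δ=(90.8877−33.4338)/(131.7477−74.2938)=1.0000; B=V−Δ·S=-31.4308
Node (1,0) S=42.0000: V=(p*·24.4292+(1−p*)·1.4407)/1.3=17.8771; Δ=(24.4292−1.4407)/(55.8600−31.5000)=0.9437; B=V−Δ·S=-21.7583
Node (1,1) S=74.4800: V=(p*·67.6276+(1−p*)·24.4292)/1.3=50.3025; Δ=(67.6276−24.4292)/(99.0584−55.8600)=1.0000; B=V−Δ·S=-24.1775
Node (0,0) S=56.0000: V=(p*·50.3025+(1−p*)·17.8771)/1.3=37.4041; Δ=(50.3025−17.8771)/(74.4800−42.0000)=0.9983; B=V−Δ·S=-18.5018
The time-0 hedge costs 37.4041, which is the no-arbitrage price.

(0,0): Delta=0.9983 Bond=-18.5018
(1,0): Delta=0.9437 Bond=-21.7583
(1,1): Delta=1.0000 Bond=-24.1775
(2,0): Delta=-0.8867 Bond=29.3718
(2,1): Delta=1.0000 Bond=-31.4308
(2,2): Delta=1.0000 Bond=-31.4308
V0=37.4041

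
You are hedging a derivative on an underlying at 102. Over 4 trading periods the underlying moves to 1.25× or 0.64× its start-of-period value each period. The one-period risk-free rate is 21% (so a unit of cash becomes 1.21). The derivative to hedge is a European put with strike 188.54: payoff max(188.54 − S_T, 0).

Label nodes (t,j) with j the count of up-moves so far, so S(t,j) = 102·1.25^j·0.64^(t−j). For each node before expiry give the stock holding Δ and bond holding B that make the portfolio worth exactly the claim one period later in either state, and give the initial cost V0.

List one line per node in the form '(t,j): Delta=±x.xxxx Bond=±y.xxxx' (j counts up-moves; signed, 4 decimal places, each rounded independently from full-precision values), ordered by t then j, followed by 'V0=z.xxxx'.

(0,0): Delta=-0.5523 Bond=63.8018
(1,0): Delta=-1.0000 Bond=106.4259
(1,1): Delta=-0.5362 Bond=75.1492
(2,0): Delta=-1.0000 Bond=128.7754
(2,1): Delta=-1.0000 Bond=128.7754
(2,2): Delta=-0.5196 Bond=88.2748
(3,0): Delta=-1.0000 Bond=155.8182
(3,1): Delta=-1.0000 Bond=155.8182
(3,2): Delta=-1.0000 Bond=155.8182
(3,3): Delta=-0.5023 Bond=103.3735
V0=7.4670

Since d<R<u, set p* = (R−d)/(u−d) = 0.9344; price each node as the discounted p*-expectation of its children.
Terminal values V(4,·): V(4,0)=171.4272, V(4,1)=155.1166, V(4,2)=123.2600, V(4,3)=61.0400, V(4,4)=0.0000
(3,0): S=26.7387. Δ = (V_up−V_dn)/(S_up−S_dn) = (155.1166−171.4272)/(33.4234−17.1128) = -1.0000. V = [p*·155.1166 + (1−p*)·171.4272]/1.21 = 129.0795. B = V − Δ·S = 155.8182.
(3,1): S=52.2240. Δ = (V_up−V_dn)/(S_up−S_dn) = (123.2600−155.1166)/(65.2800−33.4234) = -1.0000. V = [p*·123.2600 + (1−p*)·155.1166]/1.21 = 103.5942. B = V − Δ·S = 155.8182.
(3,2): S=102.0000. Δ = (V_up−V_dn)/(S_up−S_dn) = (61.0400−123.2600)/(127.5000−65.2800) = -1.0000. V = [p*·61.0400 + (1−p*)·123.2600]/1.21 = 53.8182. B = V − Δ·S = 155.8182.
(3,3): S=199.2188. Δ = (V_up−V_dn)/(S_up−S_dn) = (0.0000−61.0400)/(249.0234−127.5000) = -0.5023. V = [p*·0.0000 + (1−p*)·61.0400]/1.21 = 3.3080. B = V − Δ·S = 103.3735.
(2,0): S=41.7792. Δ = (V_up−V_dn)/(S_up−S_dn) = (103.5942−129.0795)/(52.2240−26.7387) = -1.0000. V = [p*·103.5942 + (1−p*)·129.0795]/1.21 = 86.9962. B = V − Δ·S = 128.7754.
(2,1): S=81.6000. Δ = (V_up−V_dn)/(S_up−S_dn) = (53.8182−103.5942)/(102.0000−52.2240) = -1.0000. V = [p*·53.8182 + (1−p*)·103.5942]/1.21 = 47.1754. B = V − Δ·S = 128.7754.
(2,2): S=159.3750. Δ = (V_up−V_dn)/(S_up−S_dn) = (3.3080−53.8182)/(199.2188−102.0000) = -0.5196. V = [p*·3.3080 + (1−p*)·53.8182]/1.21 = 5.4712. B = V − Δ·S = 88.2748.
(1,0): S=65.2800. Δ = (V_up−V_dn)/(S_up−S_dn) = (47.1754−86.9962)/(81.6000−41.7792) = -1.0000. V = [p*·47.1754 + (1−p*)·86.9962]/1.21 = 41.1459. B = V − Δ·S = 106.4259.
(1,1): S=127.5000. Δ = (V_up−V_dn)/(S_up−S_dn) = (5.4712−47.1754)/(159.3750−81.6000) = -0.5362. V = [p*·5.4712 + (1−p*)·47.1754]/1.21 = 6.7817. B = V − Δ·S = 75.1492.
(0,0): S=102.0000. Δ = (V_up−V_dn)/(S_up−S_dn) = (6.7817−41.1459)/(127.5000−65.2800) = -0.5523. V = [p*·6.7817 + (1−p*)·41.1459]/1.21 = 7.4670. B = V − Δ·S = 63.8018.
Check: Δ(0,0)·S0 + B(0,0) = 7.4670 = V0.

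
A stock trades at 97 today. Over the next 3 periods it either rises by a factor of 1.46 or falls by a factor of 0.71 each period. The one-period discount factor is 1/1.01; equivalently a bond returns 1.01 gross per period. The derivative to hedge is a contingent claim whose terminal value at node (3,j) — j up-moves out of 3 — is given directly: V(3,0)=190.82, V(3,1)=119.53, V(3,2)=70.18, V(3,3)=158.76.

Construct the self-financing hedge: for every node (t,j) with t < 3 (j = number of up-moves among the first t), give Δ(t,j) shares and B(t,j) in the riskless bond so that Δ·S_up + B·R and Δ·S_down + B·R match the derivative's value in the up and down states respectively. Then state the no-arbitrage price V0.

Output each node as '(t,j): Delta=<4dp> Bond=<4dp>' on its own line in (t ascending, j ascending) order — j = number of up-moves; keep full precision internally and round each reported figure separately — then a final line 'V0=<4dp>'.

(0,0): Delta=-0.4740 Bond=165.5844
(1,0): Delta=-1.1983 Bond=217.1198
(1,1): Delta=0.0543 Bond=92.4208
(2,0): Delta=-1.9439 Bond=255.7504
(2,1): Delta=-0.6544 Bond=164.6020
(2,2): Delta=0.5712 Bond=-13.5403
V0=119.6025

Risk-neutral probability p* = (R−d)/(u−d) = (1.01−0.71)/(1.46−0.71) = 0.4000.
Payoff layer (t=3): V(3,0)=190.8200, V(3,1)=119.5300, V(3,2)=70.1800, V(3,3)=158.7600
Node (2,0) S=48.8977: V=(p*·119.5300+(1−p*)·190.8200)/1.01=160.6970; Δ=(119.5300−190.8200)/(71.3906−34.7174)=-1.9439; B=V−Δ·S=255.7504
Node (2,1) S=100.5502: V=(p*·70.1800+(1−p*)·119.5300)/1.01=98.8020; Δ=(70.1800−119.5300)/(146.8033−71.3906)=-0.6544; B=V−Δ·S=164.6020
Node (2,2) S=206.7652: V=(p*·158.7600+(1−p*)·70.1800)/1.01=104.5663; Δ=(158.7600−70.1800)/(301.8772−146.8033)=0.5712; B=V−Δ·S=-13.5403
Node (1,0) S=68.8700: V=(p*·98.8020+(1−p*)·160.6970)/1.01=134.5931; Δ=(98.8020−160.6970)/(100.5502−48.8977)=-1.1983; B=V−Δ·S=217.1198
Node (1,1) S=141.6200: V=(p*·104.5663+(1−p*)·98.8020)/1.01=100.1067; Δ=(104.5663−98.8020)/(206.7652−100.5502)=0.0543; B=V−Δ·S=92.4208
Node (0,0) S=97.0000: V=(p*·100.1067+(1−p*)·134.5931)/1.01=119.6025; Δ=(100.1067−134.5931)/(141.6200−68.8700)=-0.4740; B=V−Δ·S=165.5844
Root portfolio cost Δ·97+B reproduces V0=119.6025.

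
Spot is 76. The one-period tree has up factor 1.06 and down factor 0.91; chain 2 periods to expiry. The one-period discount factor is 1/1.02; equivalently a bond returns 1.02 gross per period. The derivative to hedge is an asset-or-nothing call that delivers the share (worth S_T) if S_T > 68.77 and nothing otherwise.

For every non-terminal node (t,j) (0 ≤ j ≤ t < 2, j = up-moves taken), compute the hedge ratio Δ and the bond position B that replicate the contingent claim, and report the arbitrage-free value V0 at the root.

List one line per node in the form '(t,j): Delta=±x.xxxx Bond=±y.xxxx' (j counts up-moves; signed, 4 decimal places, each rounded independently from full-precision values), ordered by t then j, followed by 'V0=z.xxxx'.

(0,0): Delta=2.4433 Bond=-113.9933
(1,0): Delta=7.0667 Bond=-436.0244
(1,1): Delta=1.0000 Bond=0.0000
V0=71.6984

Under the risk-neutral measure, an up-move has probability p* = (R−d)/(u−d) = 0.7333 and values discount at R = 1.02.
Payoff layer (t=2): V(2,0)=0.0000, V(2,1)=73.3096, V(2,2)=85.3936
(1,0): S=69.1600. Δ = (V_up−V_dn)/(S_up−S_dn) = (73.3096−0.0000)/(73.3096−62.9356) = 7.0667. V = [p*·73.3096 + (1−p*)·0.0000]/1.02 = 52.7062. B = V − Δ·S = -436.0244.
(1,1): S=80.5600. Δ = (V_up−V_dn)/(S_up−S_dn) = (85.3936−73.3096)/(85.3936−73.3096) = 1.0000. V = [p*·85.3936 + (1−p*)·73.3096]/1.02 = 80.5600. B = V − Δ·S = 0.0000.
(0,0): S=76.0000. Δ = (V_up−V_dn)/(S_up−S_dn) = (80.5600−52.7062)/(80.5600−69.1600) = 2.4433. V = [p*·80.5600 + (1−p*)·52.7062]/1.02 = 71.6984. B = V − Δ·S = -113.9933.
Check: Δ(0,0)·S0 + B(0,0) = 71.6984 = V0.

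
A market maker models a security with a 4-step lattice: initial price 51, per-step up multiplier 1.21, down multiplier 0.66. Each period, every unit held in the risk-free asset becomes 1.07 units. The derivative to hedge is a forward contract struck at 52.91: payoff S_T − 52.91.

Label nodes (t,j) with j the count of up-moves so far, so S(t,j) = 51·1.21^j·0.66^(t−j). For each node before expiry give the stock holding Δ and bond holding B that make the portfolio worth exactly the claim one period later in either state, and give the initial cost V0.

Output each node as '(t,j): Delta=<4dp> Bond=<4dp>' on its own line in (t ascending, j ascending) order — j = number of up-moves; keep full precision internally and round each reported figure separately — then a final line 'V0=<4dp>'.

(0,0): Delta=1.0000 Bond=-40.3648
(1,0): Delta=1.0000 Bond=-43.1903
(1,1): Delta=1.0000 Bond=-43.1903
(2,0): Delta=1.0000 Bond=-46.2136
(2,1): Delta=1.0000 Bond=-46.2136
(2,2): Delta=1.0000 Bond=-46.2136
(3,0): Delta=1.0000 Bond=-49.4486
(3,1): Delta=1.0000 Bond=-49.4486
(3,2): Delta=1.0000 Bond=-49.4486
(3,3): Delta=1.0000 Bond=-49.4486
V0=10.6352

The replicating-portfolio and risk-neutral prices coincide; use p* = (1.07−0.66)/(1.21−0.66) = 0.7455 for the latter.
Terminal values V(4,·): V(4,0)=-43.2329, V(4,1)=-35.1686, V(4,2)=-20.3841, V(4,3)=6.7207, V(4,4)=56.4130
(3,0): S=14.6623. Δ = (V_up−V_dn)/(S_up−S_dn) = (-35.1686−-43.2329)/(17.7414−9.6771) = 1.0000. V = [p*·-35.1686 + (1−p*)·-43.2329]/1.07 = -34.7863. B = V − Δ·S = -49.4486.
(3,1): S=26.8809. Δ = (V_up−V_dn)/(S_up−S_dn) = (-20.3841−-35.1686)/(32.5259−17.7414) = 1.0000. V = [p*·-20.3841 + (1−p*)·-35.1686]/1.07 = -22.5677. B = V − Δ·S = -49.4486.
(3,2): S=49.2816. Δ = (V_up−V_dn)/(S_up−S_dn) = (6.7207−-20.3841)/(59.6307−32.5259) = 1.0000. V = [p*·6.7207 + (1−p*)·-20.3841]/1.07 = -0.1670. B = V − Δ·S = -49.4486.
(3,3): S=90.3496. Δ = (V_up−V_dn)/(S_up−S_dn) = (56.4130−6.7207)/(109.3230−59.6307) = 1.0000. V = [p*·56.4130 + (1−p*)·6.7207]/1.07 = 40.9010. B = V − Δ·S = -49.4486.
(2,0): S=22.2156. Δ = (V_up−V_dn)/(S_up−S_dn) = (-22.5677−-34.7863)/(26.8809−14.6623) = 1.0000. V = [p*·-22.5677 + (1−p*)·-34.7863]/1.07 = -23.9980. B = V − Δ·S = -46.2136.
(2,1): S=40.7286. Δ = (V_up−V_dn)/(S_up−S_dn) = (-0.1670−-22.5677)/(49.2816−26.8809) = 1.0000. V = [p*·-0.1670 + (1−p*)·-22.5677]/1.07 = -5.4850. B = V − Δ·S = -46.2136.
(2,2): S=74.6691. Δ = (V_up−V_dn)/(S_up−S_dn) = (40.9010−-0.1670)/(90.3496−49.2816) = 1.0000. V = [p*·40.9010 + (1−p*)·-0.1670]/1.07 = 28.4555. B = V − Δ·S = -46.2136.
(1,0): S=33.6600. Δ = (V_up−V_dn)/(S_up−S_dn) = (-5.4850−-23.9980)/(40.7286−22.2156) = 1.0000. V = [p*·-5.4850 + (1−p*)·-23.9980]/1.07 = -9.5303. B = V − Δ·S = -43.1903.
(1,1): S=61.7100. Δ = (V_up−V_dn)/(S_up−S_dn) = (28.4555−-5.4850)/(74.6691−40.7286) = 1.0000. V = [p*·28.4555 + (1−p*)·-5.4850]/1.07 = 18.5197. B = V − Δ·S = -43.1903.
(0,0): S=51.0000. Δ = (V_up−V_dn)/(S_up−S_dn) = (18.5197−-9.5303)/(61.7100−33.6600) = 1.0000. V = [p*·18.5197 + (1−p*)·-9.5303]/1.07 = 10.6352. B = V − Δ·S = -40.3648.
The time-0 hedge costs 10.6352, which is the no-arbitrage price.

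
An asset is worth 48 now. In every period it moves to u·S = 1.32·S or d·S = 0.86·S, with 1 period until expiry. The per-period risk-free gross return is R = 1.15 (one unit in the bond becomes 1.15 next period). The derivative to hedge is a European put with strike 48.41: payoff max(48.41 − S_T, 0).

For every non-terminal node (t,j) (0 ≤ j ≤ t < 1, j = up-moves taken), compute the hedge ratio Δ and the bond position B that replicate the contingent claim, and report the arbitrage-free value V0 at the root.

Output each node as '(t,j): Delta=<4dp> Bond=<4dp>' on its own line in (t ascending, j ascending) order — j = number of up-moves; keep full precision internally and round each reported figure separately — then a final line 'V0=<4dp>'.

(0,0): Delta=-0.3229 Bond=17.7913
V0=2.2913

Under the risk-neutral measure, an up-move has probability p* = (R−d)/(u−d) = 0.6304 and values discount at R = 1.15.
Terminal payoffs: V(1,0)=7.1300, V(1,1)=0.0000
(0,0): S=48.0000. Δ = (V_up−V_dn)/(S_up−S_dn) = (0.0000−7.1300)/(63.3600−41.2800) = -0.3229. V = [p*·0.0000 + (1−p*)·7.1300]/1.15 = 2.2913. B = V − Δ·S = 17.7913.
Root portfolio cost Δ·48+B reproduces V0=2.2913.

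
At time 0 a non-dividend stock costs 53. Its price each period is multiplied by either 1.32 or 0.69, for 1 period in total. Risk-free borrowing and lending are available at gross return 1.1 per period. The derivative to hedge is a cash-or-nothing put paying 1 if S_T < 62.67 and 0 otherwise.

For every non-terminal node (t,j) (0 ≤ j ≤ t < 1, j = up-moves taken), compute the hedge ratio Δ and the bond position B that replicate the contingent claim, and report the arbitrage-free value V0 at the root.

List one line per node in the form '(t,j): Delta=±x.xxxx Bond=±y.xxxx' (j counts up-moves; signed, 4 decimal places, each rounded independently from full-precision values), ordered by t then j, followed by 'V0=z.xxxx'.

No-arbitrage ⇒ martingale measure with p* = (R−d)/(u−d) = 0.6508.
Terminal payoffs: V(1,0)=1.0000, V(1,1)=0.0000
  t=0,j=0: stock 53.0000 → up 69.9600 (V=0.0000), down 36.5700 (V=1.0000). Price 0.3175; hedge Δ=-0.0299, bond B=1.9048.
Check: Δ(0,0)·S0 + B(0,0) = 0.3175 = V0.

(0,0): Delta=-0.0299 Bond=1.9048
V0=0.3175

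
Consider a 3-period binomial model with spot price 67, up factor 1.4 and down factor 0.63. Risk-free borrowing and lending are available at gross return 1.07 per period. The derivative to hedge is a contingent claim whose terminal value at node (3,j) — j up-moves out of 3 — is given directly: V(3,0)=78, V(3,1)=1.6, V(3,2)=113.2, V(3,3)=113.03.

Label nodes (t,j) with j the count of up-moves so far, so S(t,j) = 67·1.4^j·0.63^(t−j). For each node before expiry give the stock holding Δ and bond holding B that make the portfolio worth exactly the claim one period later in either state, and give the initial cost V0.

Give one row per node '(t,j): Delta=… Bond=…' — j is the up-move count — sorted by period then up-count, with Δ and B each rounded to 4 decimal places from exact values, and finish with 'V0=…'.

(0,0): Delta=0.6869 Bond=15.4095
(1,0): Delta=0.8922 Bond=7.8224
(1,1): Delta=0.6176 Bond=22.9875
(2,0): Delta=-3.7312 Bond=131.3169
(2,1): Delta=2.4526 Bond=-83.8403
(2,2): Delta=-0.0017 Bond=105.9244
V0=61.4330

No-arbitrage ⇒ martingale measure with p* = (R−d)/(u−d) = 0.5714.
Payoff layer (t=3): V(3,0)=78.0000, V(3,1)=1.6000, V(3,2)=113.2000, V(3,3)=113.0300
  t=2,j=0: stock 26.5923 → up 37.2292 (V=1.6000), down 16.7531 (V=78.0000). Price 32.0961; hedge Δ=-3.7312, bond B=131.3169.
  t=2,j=1: stock 59.0940 → up 82.7316 (V=113.2000), down 37.2292 (V=1.6000). Price 61.0948; hedge Δ=2.4526, bond B=-83.8403.
  t=2,j=2: stock 131.3200 → up 183.8480 (V=113.0300), down 82.7316 (V=113.2000). Price 105.7036; hedge Δ=-0.0017, bond B=105.9244.
  t=1,j=0: stock 42.2100 → up 59.0940 (V=61.0948), down 26.5923 (V=32.0961). Price 45.4830; hedge Δ=0.8922, bond B=7.8224.
  t=1,j=1: stock 93.8000 → up 131.3200 (V=105.7036), down 59.0940 (V=61.0948). Price 80.9211; hedge Δ=0.6176, bond B=22.9875.
  t=0,j=0: stock 67.0000 → up 93.8000 (V=80.9211), down 42.2100 (V=45.4830). Price 61.4330; hedge Δ=0.6869, bond B=15.4095.
Each (Δ,B) replicates both successor values, so the strategy is self-financing and V0 is arbitrage-free.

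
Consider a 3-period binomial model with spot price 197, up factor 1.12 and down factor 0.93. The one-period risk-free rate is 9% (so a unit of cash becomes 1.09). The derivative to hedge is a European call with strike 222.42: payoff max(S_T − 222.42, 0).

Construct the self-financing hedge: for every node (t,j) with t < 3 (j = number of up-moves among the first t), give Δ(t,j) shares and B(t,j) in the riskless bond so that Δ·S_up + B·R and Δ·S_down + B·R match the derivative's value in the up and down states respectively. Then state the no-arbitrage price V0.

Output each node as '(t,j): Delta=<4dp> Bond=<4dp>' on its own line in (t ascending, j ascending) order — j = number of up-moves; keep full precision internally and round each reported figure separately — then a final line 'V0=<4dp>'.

(0,0): Delta=0.7930 Bond=-129.2308
(1,0): Delta=0.1642 Bond=-25.6681
(1,1): Delta=0.8908 Bond=-162.4603
(2,0): Delta=0.0000 Bond=0.0000
(2,1): Delta=0.1898 Bond=-33.2241
(2,2): Delta=1.0000 Bond=-204.0550
V0=26.9817

Under the risk-neutral measure, an up-move has probability p* = (R−d)/(u−d) = 0.8421 and values discount at R = 1.09.
Terminal payoffs: V(3,0)=0.0000, V(3,1)=0.0000, V(3,2)=7.3986, V(3,3)=54.3508
Node (2,0) S=170.3853: V=(p*·0.0000+(1−p*)·0.0000)/1.09=0.0000; Δ=(0.0000−0.0000)/(190.8315−158.4583)=0.0000; B=V−Δ·S=0.0000
Node (2,1) S=205.1952: V=(p*·7.3986+(1−p*)·0.0000)/1.09=5.7160; Δ=(7.3986−0.0000)/(229.8186−190.8315)=0.1898; B=V−Δ·S=-33.2241
Node (2,2) S=247.1168: V=(p*·54.3508+(1−p*)·7.3986)/1.09=43.0618; Δ=(54.3508−7.3986)/(276.7708−229.8186)=1.0000; B=V−Δ·S=-204.0550
Node (1,0) S=183.2100: V=(p*·5.7160+(1−p*)·0.0000)/1.09=4.4160; Δ=(5.7160−0.0000)/(205.1952−170.3853)=0.1642; B=V−Δ·S=-25.6681
Node (1,1) S=220.6400: V=(p*·43.0618+(1−p*)·5.7160)/1.09=34.0964; Δ=(43.0618−5.7160)/(247.1168−205.1952)=0.8908; B=V−Δ·S=-162.4603
Node (0,0) S=197.0000: V=(p*·34.0964+(1−p*)·4.4160)/1.09=26.9817; Δ=(34.0964−4.4160)/(220.6400−183.2100)=0.7930; B=V−Δ·S=-129.2308
Each (Δ,B) replicates both successor values, so the strategy is self-financing and V0 is arbitrage-free.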